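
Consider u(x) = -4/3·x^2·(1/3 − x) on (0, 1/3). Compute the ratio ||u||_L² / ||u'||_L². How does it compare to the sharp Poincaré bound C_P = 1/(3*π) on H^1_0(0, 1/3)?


||u||_L² / ||u'||_L² = sqrt(14)/42 < C_P = 1/(3*π).

u(x) = -4/3·x^2·(1/3 − x), so u'(x) = 4*x*(9*x - 2)/9.
u(x) = -4/3·x^2·(1/3 − x) vanishes at x = 0 and x = 1/3, so u ∈ H^1_0(0, 1/3). Differentiate via the product rule and integrate the resulting polynomials term by term.
  ∫_0^1/3 u² dx = ∫_0^1/3 (16*x^6/9 - 32*x^5/27 + 16*x^4/81) dx. Term by term:
    ∫_0^1/3 16*x^6/9 dx = 16/137781;  ∫_0^1/3 -32*x^5/27 dx = -16/59049;  ∫_0^1/3 16*x^4/81 dx = 16/98415.
  Sum: 16/137781 − 16/59049 + 16/98415 = 16/2066715.
  ∫_0^1/3 (u')² dx = ∫_0^1/3 (16*x^4 - 64*x^3/9 + 64*x^2/81) dx. Term by term:
    ∫_0^1/3 16*x^4 dx = 16/1215;  ∫_0^1/3 -64*x^3/9 dx = -16/729;  ∫_0^1/3 64*x^2/81 dx = 64/6561.
  Sum: 16/1215 − 16/729 + 64/6561 = 32/32805.
∫_0^1/3 u² dx = 16/2066715, so ||u||_L² = 4*sqrt(35)/8505.
∫_0^1/3 (u')² dx = 32/32805, so ||u'||_L² = 4*sqrt(10)/405.
Ratio ||u||_L² / ||u'||_L² = sqrt(14)/42.
Sharp Poincaré constant on H^1_0(0, 1/3) is C_P = L/π = 1/(3*π), achieved by sin(3*π·x).
A polynomial bump cannot attain the sharp Poincaré constant (only the first sine eigenfunction does), so the ratio is strictly less than C_P, consistent with ||u||_L² ≤ C_P ||u'||_L².


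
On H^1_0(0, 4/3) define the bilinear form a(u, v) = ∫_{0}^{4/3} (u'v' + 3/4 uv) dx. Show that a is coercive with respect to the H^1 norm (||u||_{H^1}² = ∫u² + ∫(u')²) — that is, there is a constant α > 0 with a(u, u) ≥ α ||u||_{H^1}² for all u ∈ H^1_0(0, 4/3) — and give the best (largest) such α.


α = 3*(4 + 3*π^2)/(16 + 9*π^2)

Coercivity of a(·,·) on H^1_0(0, 4/3) means a(u, u) ≥ α ||u||_{H^1}² for every u ∈ H^1_0.
The interval has length L = 4/3, and Poincaré/coercivity depend only on L. Here a(u, u) = ∫(u')² + (3/4)·∫u².
Here 0 < c = 3/4 < 1. The condition a(u,u) ≥ α||u||_{H^1}² reads (1−α)∫(u')² ≥ (α−c)∫u². Any admissible α is ≤ 1 (rapidly oscillating u have ∫u²/∫(u')² → 0), and α = 1 would force 0 ≥ (1−c)∫u², impossible since c < 1; so 1−α > 0. By the sharp Poincaré inequality on H^1_0 of an interval of length L, ∫(u')² ≥ (π/L)²∫u² with equality for the first sine mode sin(π(x−x₀)/L) (x₀ the left endpoint), so the inequality holds for all u iff (1−α)(π/L)² ≥ α − c, i.e. α ≤ ((π/L)² + c)/((π/L)² + 1) = (1 + c(L/π)²)/(1 + (L/π)²). With (π/L)² = 9*π^2/16 and c = 3/4, the largest admissible constant is α = ((π/L)² + c)/((π/L)² + 1).
Simplifying, α = 3*(4 + 3*π^2)/(16 + 9*π^2).


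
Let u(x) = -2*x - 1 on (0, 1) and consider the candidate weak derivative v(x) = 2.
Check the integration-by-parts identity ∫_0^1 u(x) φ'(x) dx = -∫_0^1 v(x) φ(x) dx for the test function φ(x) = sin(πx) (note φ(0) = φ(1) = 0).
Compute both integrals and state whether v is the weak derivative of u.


LHS = 4/π, RHS = -4/π. No, v is not the weak derivative of u.

u(x) = -2*x - 1, classical derivative u'(x) = -2.
φ(x) = sin(πx), so φ'(x) = π*cos(π*x).
Note φ(0) = φ(1) = 0, so the boundary term u·φ vanishes.
LHS = ∫_0^1 u(x) φ'(x) dx = ∫_0^1 (-2*π*x*cos(π*x) - π*cos(π*x)) dx. Term by term:
  ∫_0^1 -π*cos(π*x) dx = 0;  ∫_0^1 -2*π*x*cos(π*x) dx = 4/π.
Sum: 0 + 4/π = 4/π.
So LHS = 4/π.
∫_0^1 v(x) φ(x) dx = ∫_0^1 (2*sin(π*x)) dx. Term by term:
  ∫_0^1 2*sin(π*x) dx = 4/π.
So RHS = -∫_0^1 v(x) φ(x) dx = -4/π.
LHS − RHS = 8/π ≠ 0, so the identity fails.
(For a valid weak derivative the identity must hold for EVERY test function, in particular this one. The failure shows v is NOT the weak derivative of u.)
Correct weak derivative would be u'(x) = -2.


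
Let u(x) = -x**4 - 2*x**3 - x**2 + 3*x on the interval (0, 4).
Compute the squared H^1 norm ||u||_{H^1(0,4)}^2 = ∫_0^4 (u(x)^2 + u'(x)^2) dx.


||u||_{H^1}^2 = 47959532/315

The H^1 norm (squared) on an interval (0, L) is
  ||u||_{H^1}^2 = ∫_0^L u(x)^2 dx + ∫_0^L u'(x)^2 dx.
Compute u'(x) = -4*x**3 - 6*x**2 - 2*x + 3.
Then u(x)^2 = x**8 + 4*x**7 + 6*x**6 - 2*x**5 - 11*x**4 - 6*x**3 + 9*x**2 and u'(x)^2 = 16*x**6 + 48*x**5 + 52*x**4 - 32*x**2 - 12*x + 9.
Integrate each monomial from 0 to 4 using ∫_0^4 c·x^n dx = c·4^(n+1)/(n+1):
  ∫_0^4 u(x)^2 dx = ∫_0^4 (x^8 + 4*x^7 + 6*x^6 - 2*x^5 - 11*x^4 - 6*x^3 + 9*x^2) dx. Term by term:
    ∫_0^4 x^8 dx = 262144/9;  ∫_0^4 4*x^7 dx = 32768;  ∫_0^4 6*x^6 dx = 98304/7;
    ∫_0^4 -2*x^5 dx = -4096/3;  ∫_0^4 -11*x^4 dx = -11264/5;  ∫_0^4 -6*x^3 dx = -384;
    ∫_0^4 9*x^2 dx = 192.
  Sum: 262144/9 + 32768 + 98304/7 − 4096/3 − 11264/5 − 384 + 192 = 22720448/315.
  ∫_0^4 u'(x)^2 dx = ∫_0^4 (16*x^6 + 48*x^5 + 52*x^4 - 32*x^2 - 12*x + 9) dx. Term by term:
    ∫_0^4 16*x^6 dx = 262144/7;  ∫_0^4 48*x^5 dx = 32768;  ∫_0^4 52*x^4 dx = 53248/5;
    ∫_0^4 -32*x^2 dx = -2048/3;  ∫_0^4 -12*x dx = -96;  ∫_0^4 9 dx = 36.
  Sum: 262144/7 + 32768 + 53248/5 − 2048/3 − 96 + 36 = 8413028/105.
Adding: ||u||_{H^1}^2 = 22720448/315 + 8413028/105 = 47959532/315.


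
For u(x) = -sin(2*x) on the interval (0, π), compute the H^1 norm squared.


||u||_{H^1(0,π)}^2 = 5*π/2

u'(x) = -2*cos(2*x).
Expand u² and (u')² and integrate term by term on (0, π), using: for integers n ≥ 1, ∫_0^π sin²(nx) dx = ∫_0^π cos²(nx) dx = π/2; for n ≠ n', ∫_0^π sin(nx)sin(n'x) dx = ∫_0^π cos(nx)cos(n'x) dx = 0; and by product-to-sum, ∫_0^π sin(nx)cos(n'x) dx = ½∫_0^π [sin((n+n')x) + sin((n−n')x)] dx, which is 0 when n+n' is even and 2n/(n²−n'²) when n+n' is odd (it need not vanish on (0, π)).
  u² squared terms: (-1)²·∫sin(2x)² dx = 1·π/2 = π/2.
  So ∫_0^π u² dx = π/2.
  (u')² squared terms: (-2)²·∫cos(2x)² dx = 4·π/2 = 2*π.
  So ∫_0^π (u')² dx = 2*π.
||u||_{H^1}^2 = (π/2) + (2*π) = 5*π/2.


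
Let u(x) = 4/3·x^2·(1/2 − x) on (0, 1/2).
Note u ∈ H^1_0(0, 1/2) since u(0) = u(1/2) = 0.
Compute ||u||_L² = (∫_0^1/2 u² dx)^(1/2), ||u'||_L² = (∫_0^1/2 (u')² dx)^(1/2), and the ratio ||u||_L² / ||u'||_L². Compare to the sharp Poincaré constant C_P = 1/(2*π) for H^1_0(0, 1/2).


||u||_L² / ||u'||_L² = sqrt(14)/28 < C_P = 1/(2*π).

u(x) = 4/3·x^2·(1/2 − x), so u'(x) = 4*x*(1 - 3*x)/3.
u(x) = 4/3·x^2·(1/2 − x) vanishes at x = 0 and x = 1/2, so u ∈ H^1_0(0, 1/2). Differentiate via the product rule and integrate the resulting polynomials term by term.
  ∫_0^1/2 u² dx = ∫_0^1/2 (16*x^6/9 - 16*x^5/9 + 4*x^4/9) dx. Term by term:
    ∫_0^1/2 16*x^6/9 dx = 1/504;  ∫_0^1/2 -16*x^5/9 dx = -1/216;  ∫_0^1/2 4*x^4/9 dx = 1/360.
  Sum: 1/504 − 1/216 + 1/360 = 1/7560.
  ∫_0^1/2 (u')² dx = ∫_0^1/2 (16*x^4 - 32*x^3/3 + 16*x^2/9) dx. Term by term:
    ∫_0^1/2 16*x^4 dx = 1/10;  ∫_0^1/2 -32*x^3/3 dx = -1/6;  ∫_0^1/2 16*x^2/9 dx = 2/27.
  Sum: 1/10 − 1/6 + 2/27 = 1/135.
∫_0^1/2 u² dx = 1/7560, so ||u||_L² = sqrt(210)/1260.
∫_0^1/2 (u')² dx = 1/135, so ||u'||_L² = sqrt(15)/45.
Ratio ||u||_L² / ||u'||_L² = sqrt(14)/28.
Sharp Poincaré constant on H^1_0(0, 1/2) is C_P = L/π = 1/(2*π), achieved by sin(2*π·x).
A polynomial bump cannot attain the sharp Poincaré constant (only the first sine eigenfunction does), so the ratio is strictly less than C_P, consistent with ||u||_L² ≤ C_P ||u'||_L².


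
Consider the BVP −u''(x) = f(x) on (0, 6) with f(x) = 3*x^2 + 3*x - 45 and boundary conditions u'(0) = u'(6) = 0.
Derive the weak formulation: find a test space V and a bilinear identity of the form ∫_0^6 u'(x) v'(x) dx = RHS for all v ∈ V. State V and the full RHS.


V = H^1(0, 6) (no boundary constraint on v; u is determined up to an additive constant); weak form: ∫_0^6 u'v' dx = ∫_0^6 (3*x^2 + 3*x - 45) v dx for all v ∈ V.

Multiply both sides by a test function v and integrate from 0 to 6:
  ∫_0^6 −u''(x) v(x) dx = ∫_0^6 f(x) v(x) dx.
Integrate the LHS by parts once:
  ∫_0^6 −u'' v dx = −[u'(x) v(x)]_0^6 + ∫_0^6 u'(x) v'(x) dx.
Thus ∫_0^6 u'(x) v'(x) dx = ∫_0^6 f(x) v(x) dx + [u'(x) v(x)]_0^6.
Choose V so that boundary terms are either known or forced to vanish.
u has homogeneous Neumann: u'(0) = u'(6) = 0. So [u' v]_0^6 = 0·v(6) − 0·v(0) = 0 for any v; take V = H^1(0, 6).
Weak formulation: find u (satisfying any essential BC) such that ∫_0^6 u'(x) v'(x) dx = ∫_0^6 f v dx for all v ∈ V (homogeneous Neumann, so boundary terms vanish).
Substituting f(x) = 3*x^2 + 3*x - 45, the right-hand side is ∫_0^6 (3*x^2 + 3*x - 45) v dx.
Compatibility check (pure Neumann): taking v ≡ 1 ∈ V gives 0 = ∫_0^6 f dx + (0) − (0), i.e. ∫_0^6 f dx must equal u'(0) − u'(6) = 0. Indeed ∫_0^6 (3*x^2 + 3*x - 45) dx = 0, so the data are compatible. The solution is then unique only up to an additive constant (fix it e.g. by requiring ∫_0^6 u dx = 0).


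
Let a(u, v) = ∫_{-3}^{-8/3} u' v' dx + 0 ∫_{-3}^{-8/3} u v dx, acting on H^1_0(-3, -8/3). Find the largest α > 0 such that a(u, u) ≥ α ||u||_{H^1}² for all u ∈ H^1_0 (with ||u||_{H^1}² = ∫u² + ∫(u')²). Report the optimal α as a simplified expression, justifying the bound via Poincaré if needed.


α = 9*π^2/(1 + 9*π^2)

Coercivity of a(·,·) on H^1_0(-3, -8/3) means a(u, u) ≥ α ||u||_{H^1}² for every u ∈ H^1_0.
The interval has length L = 1/3, and Poincaré/coercivity depend only on L. Here a(u, u) = ∫(u')² + (0)·∫u².
Here c = 0, so a(u,u) = ∫(u')² alone. The condition a(u,u) ≥ α||u||_{H^1}² reads (1−α)∫(u')² ≥ (α−c)∫u². Any admissible α is ≤ 1 (rapidly oscillating u have ∫u²/∫(u')² → 0), and α = 1 would force 0 ≥ (1−c)∫u², impossible since c < 1; so 1−α > 0. By the sharp Poincaré inequality on H^1_0 of an interval of length L, ∫(u')² ≥ (π/L)²∫u² with equality for the first sine mode sin(π(x−x₀)/L) (x₀ the left endpoint), so the inequality holds for all u iff (1−α)(π/L)² ≥ α − c, i.e. α ≤ ((π/L)² + c)/((π/L)² + 1) = (1 + c(L/π)²)/(1 + (L/π)²). (Direct route, valid since c ≤ 0: Poincaré gives c∫u² ≥ c(L/π)²∫(u')², so a(u,u) ≥ (1 + c(L/π)²)∫(u')², while ||u||_{H^1}² ≤ (1 + (L/π)²)∫(u')²; dividing yields the same α.) With (π/L)² = 9*π^2 and c = 0, the largest admissible constant is α = ((π/L)² + c)/((π/L)² + 1).
Simplifying, α = 9*π^2/(1 + 9*π^2).


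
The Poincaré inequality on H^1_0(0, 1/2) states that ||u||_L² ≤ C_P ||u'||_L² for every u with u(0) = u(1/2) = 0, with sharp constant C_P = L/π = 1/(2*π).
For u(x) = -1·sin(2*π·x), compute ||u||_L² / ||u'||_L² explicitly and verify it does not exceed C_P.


||u||_L² / ||u'||_L² = 1/(2*π) = C_P.

u(x) = -1·sin(2*π·x), so u'(x) = -2*π*cos(2*π*x).
Writing u(x) = A·sin(kπx/L) with A = -1 and k = 1, use ∫_0^L sin²(kπx/L) dx = L/2 and ∫_0^L cos²(kπx/L) dx = L/2.
u² = 1·sin²(2*π·x) and (u')² = 4*π^2·cos²(2*π·x), and each of sin², cos² integrates to L/2 = 1/4 over (0, 1/2).
∫_0^1/2 u² dx = 1/4, so ||u||_L² = 1/2.
∫_0^1/2 (u')² dx = π^2, so ||u'||_L² = π.
Ratio ||u||_L² / ||u'||_L² = 1/(2*π).
Sharp Poincaré constant on H^1_0(0, 1/2) is C_P = L/π = 1/(2*π), achieved by sin(2*π·x).
This is the k = 1 eigenfunction (up to amplitude), so the ratio equals the sharp Poincaré constant exactly.


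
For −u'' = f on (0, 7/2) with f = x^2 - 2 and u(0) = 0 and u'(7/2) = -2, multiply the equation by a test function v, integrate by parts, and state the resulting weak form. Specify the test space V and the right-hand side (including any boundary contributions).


V = {v ∈ H^1(0, 7/2) : v(0) = 0} (test functions vanish at x = 0 where u is specified); weak form: ∫_0^7/2 u'v' dx = ∫_0^7/2 (x^2 - 2) v dx − 2·v(7/2) for all v ∈ V.

Multiply both sides by a test function v and integrate from 0 to 7/2:
  ∫_0^7/2 −u''(x) v(x) dx = ∫_0^7/2 f(x) v(x) dx.
Integrate the LHS by parts once:
  ∫_0^7/2 −u'' v dx = −[u'(x) v(x)]_0^7/2 + ∫_0^7/2 u'(x) v'(x) dx.
Thus ∫_0^7/2 u'(x) v'(x) dx = ∫_0^7/2 f(x) v(x) dx + [u'(x) v(x)]_0^7/2.
Choose V so that boundary terms are either known or forced to vanish.
Mixed BC: u(0) = 0 (Dirichlet) and u'(7/2) = -2 (Neumann). Define V = {v ∈ H^1(0, 7/2) : v(0) = 0}. Then [u' v]_0^7/2 = u'(7/2)·v(7/2) − u'(0)·0 = − 2·v(7/2).
Weak formulation: find u (satisfying any essential BC) such that ∫_0^7/2 u'(x) v'(x) dx = ∫_0^7/2 f v dx − 2·v(7/2) for all v ∈ V (Dirichlet at 0 absorbed into V; Neumann datum at x = 7/2 contributes the boundary term).
Substituting f(x) = x^2 - 2, the right-hand side is ∫_0^7/2 (x^2 - 2) v dx − 2·v(7/2).


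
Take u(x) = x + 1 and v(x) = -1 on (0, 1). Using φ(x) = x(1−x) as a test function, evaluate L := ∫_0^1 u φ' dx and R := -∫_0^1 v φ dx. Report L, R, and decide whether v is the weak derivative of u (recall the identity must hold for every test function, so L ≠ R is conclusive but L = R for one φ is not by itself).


LHS = -1/6, RHS = 1/6. No, v is not the weak derivative of u.

u(x) = x + 1, classical derivative u'(x) = 1.
φ(x) = x(1−x), so φ'(x) = 1 - 2*x.
Note φ(0) = φ(1) = 0, so the boundary term u·φ vanishes.
LHS = ∫_0^1 u(x) φ'(x) dx = ∫_0^1 (-2*x^2 - x + 1) dx. Term by term:
  ∫_0^1 -2*x^2 dx = -2/3;  ∫_0^1 -x dx = -1/2;  ∫_0^1 1 dx = 1.
Sum: -2/3 − 1/2 + 1 = -1/6.
So LHS = -1/6.
∫_0^1 v(x) φ(x) dx = ∫_0^1 (x^2 - x) dx. Term by term:
  ∫_0^1 x^2 dx = 1/3;  ∫_0^1 -x dx = -1/2.
Sum: 1/3 − 1/2 = -1/6.
So RHS = -∫_0^1 v(x) φ(x) dx = 1/6.
LHS − RHS = -1/3 ≠ 0, so the identity fails.
(For a valid weak derivative the identity must hold for EVERY test function, in particular this one. The failure shows v is NOT the weak derivative of u.)
Correct weak derivative would be u'(x) = 1.


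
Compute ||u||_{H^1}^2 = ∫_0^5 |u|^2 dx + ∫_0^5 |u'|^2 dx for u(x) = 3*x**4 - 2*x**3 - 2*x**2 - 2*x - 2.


||u||_{H^1}^2 = 34539885/14

The H^1 norm (squared) on an interval (0, L) is
  ||u||_{H^1}^2 = ∫_0^L u(x)^2 dx + ∫_0^L u'(x)^2 dx.
Compute u'(x) = 12*x**3 - 6*x**2 - 4*x - 2.
Then u(x)^2 = 9*x**8 - 12*x**7 - 8*x**6 - 4*x**5 + 16*x**3 + 12*x**2 + 8*x + 4 and u'(x)^2 = 144*x**6 - 144*x**5 - 60*x**4 + 40*x**2 + 16*x + 4.
Integrate each monomial from 0 to 5 using ∫_0^5 c·x^n dx = c·5^(n+1)/(n+1):
  ∫_0^5 u(x)^2 dx = ∫_0^5 (9*x^8 - 12*x^7 - 8*x^6 - 4*x^5 + 16*x^3 + 12*x^2 + 8*x + 4) dx. Term by term:
    ∫_0^5 9*x^8 dx = 1953125;  ∫_0^5 -12*x^7 dx = -1171875/2;  ∫_0^5 -8*x^6 dx = -625000/7;
    ∫_0^5 -4*x^5 dx = -31250/3;  ∫_0^5 16*x^3 dx = 2500;  ∫_0^5 12*x^2 dx = 500;
    ∫_0^5 8*x dx = 100;  ∫_0^5 4 dx = 20.
  Sum: 1953125 − 1171875/2 − 625000/7 − 31250/3 + 2500 + 500 + 100 + 20 = 53365415/42.
  ∫_0^5 u'(x)^2 dx = ∫_0^5 (144*x^6 - 144*x^5 - 60*x^4 + 40*x^2 + 16*x + 4) dx. Term by term:
    ∫_0^5 144*x^6 dx = 11250000/7;  ∫_0^5 -144*x^5 dx = -375000;  ∫_0^5 -60*x^4 dx = -37500;
    ∫_0^5 40*x^2 dx = 5000/3;  ∫_0^5 16*x dx = 200;  ∫_0^5 4 dx = 20.
  Sum: 11250000/7 − 375000 − 37500 + 5000/3 + 200 + 20 = 25127120/21.
Adding: ||u||_{H^1}^2 = 53365415/42 + 25127120/21 = 34539885/14.


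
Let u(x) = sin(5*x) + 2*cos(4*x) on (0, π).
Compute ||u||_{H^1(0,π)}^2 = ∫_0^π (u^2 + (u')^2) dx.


||u||_{H^1(0,π)}^2 = 680/9 + 47*π

u'(x) = -8*sin(4*x) + 5*cos(5*x).
Expand u² and (u')² and integrate term by term on (0, π), using: for integers n ≥ 1, ∫_0^π sin²(nx) dx = ∫_0^π cos²(nx) dx = π/2; for n ≠ n', ∫_0^π sin(nx)sin(n'x) dx = ∫_0^π cos(nx)cos(n'x) dx = 0; and by product-to-sum, ∫_0^π sin(nx)cos(n'x) dx = ½∫_0^π [sin((n+n')x) + sin((n−n')x)] dx, which is 0 when n+n' is even and 2n/(n²−n'²) when n+n' is odd (it need not vanish on (0, π)).
  u² squared terms: (2)²·∫cos(4x)² dx = 4·π/2 = 2*π;  (1)²·∫sin(5x)² dx = 1·π/2 = π/2.
  u² cross terms: 2·(2)·(1)·∫cos(4x)·sin(5x) dx = 4·(10/9) = 40/9.
  So ∫_0^π u² dx = 2*π + π/2 + 40/9 = 40/9 + 5*π/2.
  (u')² squared terms: (-8)²·∫sin(4x)² dx = 64·π/2 = 32*π;  (5)²·∫cos(5x)² dx = 25·π/2 = 25*π/2.
  (u')² cross terms: 2·(-8)·(5)·∫sin(4x)·cos(5x) dx = -80·(-8/9) = 640/9.
  So ∫_0^π (u')² dx = 32*π + 25*π/2 + 640/9 = 640/9 + 89*π/2.
||u||_{H^1}^2 = (40/9 + 5*π/2) + (640/9 + 89*π/2) = 680/9 + 47*π.


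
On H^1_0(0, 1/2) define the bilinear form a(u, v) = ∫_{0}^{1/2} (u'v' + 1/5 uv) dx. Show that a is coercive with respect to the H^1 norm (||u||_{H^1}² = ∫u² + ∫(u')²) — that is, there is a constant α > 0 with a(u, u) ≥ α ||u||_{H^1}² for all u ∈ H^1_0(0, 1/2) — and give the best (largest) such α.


α = (1 + 20*π^2)/(5*(1 + 4*π^2))

Coercivity of a(·,·) on H^1_0(0, 1/2) means a(u, u) ≥ α ||u||_{H^1}² for every u ∈ H^1_0.
The interval has length L = 1/2, and Poincaré/coercivity depend only on L. Here a(u, u) = ∫(u')² + (1/5)·∫u².
Here 0 < c = 1/5 < 1. The condition a(u,u) ≥ α||u||_{H^1}² reads (1−α)∫(u')² ≥ (α−c)∫u². Any admissible α is ≤ 1 (rapidly oscillating u have ∫u²/∫(u')² → 0), and α = 1 would force 0 ≥ (1−c)∫u², impossible since c < 1; so 1−α > 0. By the sharp Poincaré inequality on H^1_0 of an interval of length L, ∫(u')² ≥ (π/L)²∫u² with equality for the first sine mode sin(π(x−x₀)/L) (x₀ the left endpoint), so the inequality holds for all u iff (1−α)(π/L)² ≥ α − c, i.e. α ≤ ((π/L)² + c)/((π/L)² + 1) = (1 + c(L/π)²)/(1 + (L/π)²). With (π/L)² = 4*π^2 and c = 1/5, the largest admissible constant is α = ((π/L)² + c)/((π/L)² + 1).
Simplifying, α = (1 + 20*π^2)/(5*(1 + 4*π^2)).


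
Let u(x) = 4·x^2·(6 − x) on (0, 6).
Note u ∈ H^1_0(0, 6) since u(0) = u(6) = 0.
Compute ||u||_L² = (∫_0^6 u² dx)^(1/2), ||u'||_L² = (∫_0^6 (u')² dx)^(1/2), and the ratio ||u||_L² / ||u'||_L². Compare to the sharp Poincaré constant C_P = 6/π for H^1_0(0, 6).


||u||_L² / ||u'||_L² = 3*sqrt(14)/7 < C_P = 6/π.

u(x) = 4·x^2·(6 − x), so u'(x) = 12*x*(4 - x).
u(x) = 4·x^2·(6 − x) vanishes at x = 0 and x = 6, so u ∈ H^1_0(0, 6). Differentiate via the product rule and integrate the resulting polynomials term by term.
  ∫_0^6 u² dx = ∫_0^6 (16*x^6 - 192*x^5 + 576*x^4) dx. Term by term:
    ∫_0^6 16*x^6 dx = 4478976/7;  ∫_0^6 -192*x^5 dx = -1492992;  ∫_0^6 576*x^4 dx = 4478976/5.
  Sum: 4478976/7 − 1492992 + 4478976/5 = 1492992/35.
  ∫_0^6 (u')² dx = ∫_0^6 (144*x^4 - 1152*x^3 + 2304*x^2) dx. Term by term:
    ∫_0^6 144*x^4 dx = 1119744/5;  ∫_0^6 -1152*x^3 dx = -373248;  ∫_0^6 2304*x^2 dx = 165888.
  Sum: 1119744/5 − 373248 + 165888 = 82944/5.
∫_0^6 u² dx = 1492992/35, so ||u||_L² = 864*sqrt(70)/35.
∫_0^6 (u')² dx = 82944/5, so ||u'||_L² = 288*sqrt(5)/5.
Ratio ||u||_L² / ||u'||_L² = 3*sqrt(14)/7.
Sharp Poincaré constant on H^1_0(0, 6) is C_P = L/π = 6/π, achieved by sin(π/6·x).
A polynomial bump cannot attain the sharp Poincaré constant (only the first sine eigenfunction does), so the ratio is strictly less than C_P, consistent with ||u||_L² ≤ C_P ||u'||_L².


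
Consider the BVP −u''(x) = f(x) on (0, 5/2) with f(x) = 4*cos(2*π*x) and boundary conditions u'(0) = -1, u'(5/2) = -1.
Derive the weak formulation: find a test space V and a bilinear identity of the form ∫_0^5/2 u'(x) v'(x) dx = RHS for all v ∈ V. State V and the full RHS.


V = H^1(0, 5/2) (v unrestricted at boundary; u is determined up to an additive constant); weak form: ∫_0^5/2 u'v' dx = ∫_0^5/2 (4*cos(2*π*x)) v dx − v(5/2) + v(0) for all v ∈ V.

Multiply both sides by a test function v and integrate from 0 to 5/2:
  ∫_0^5/2 −u''(x) v(x) dx = ∫_0^5/2 f(x) v(x) dx.
Integrate the LHS by parts once:
  ∫_0^5/2 −u'' v dx = −[u'(x) v(x)]_0^5/2 + ∫_0^5/2 u'(x) v'(x) dx.
Thus ∫_0^5/2 u'(x) v'(x) dx = ∫_0^5/2 f(x) v(x) dx + [u'(x) v(x)]_0^5/2.
Choose V so that boundary terms are either known or forced to vanish.
u has inhomogeneous Neumann u'(0) = -1, u'(5/2) = -1. [u' v]_0^5/2 = (-1)·v(5/2) − (-1)·v(0) = − v(5/2) + v(0). Take V = H^1(0, 5/2); boundary term becomes part of RHS.
Weak formulation: find u (satisfying any essential BC) such that ∫_0^5/2 u'(x) v'(x) dx = ∫_0^5/2 f v dx − v(5/2) + v(0) for all v ∈ V (Neumann data are natural BCs: they enter the RHS as boundary terms).
Substituting f(x) = 4*cos(2*π*x), the right-hand side is ∫_0^5/2 (4*cos(2*π*x)) v dx − v(5/2) + v(0).
Compatibility check (pure Neumann): taking v ≡ 1 ∈ V gives 0 = ∫_0^5/2 f dx + (-1) − (-1), i.e. ∫_0^5/2 f dx must equal u'(0) − u'(5/2) = 0. Indeed ∫_0^5/2 (4*cos(2*π*x)) dx = 0, so the data are compatible. The solution is then unique only up to an additive constant (fix it e.g. by requiring ∫_0^5/2 u dx = 0).


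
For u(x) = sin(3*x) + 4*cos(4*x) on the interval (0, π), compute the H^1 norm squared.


||u||_{H^1(0,π)}^2 = -816/7 + 141*π

u'(x) = -16*sin(4*x) + 3*cos(3*x).
Expand u² and (u')² and integrate term by term on (0, π), using: for integers n ≥ 1, ∫_0^π sin²(nx) dx = ∫_0^π cos²(nx) dx = π/2; for n ≠ n', ∫_0^π sin(nx)sin(n'x) dx = ∫_0^π cos(nx)cos(n'x) dx = 0; and by product-to-sum, ∫_0^π sin(nx)cos(n'x) dx = ½∫_0^π [sin((n+n')x) + sin((n−n')x)] dx, which is 0 when n+n' is even and 2n/(n²−n'²) when n+n' is odd (it need not vanish on (0, π)).
  u² squared terms: (4)²·∫cos(4x)² dx = 16·π/2 = 8*π;  (1)²·∫sin(3x)² dx = 1·π/2 = π/2.
  u² cross terms: 2·(4)·(1)·∫cos(4x)·sin(3x) dx = 8·(-6/7) = -48/7.
  So ∫_0^π u² dx = 8*π + π/2 − 48/7 = -48/7 + 17*π/2.
  (u')² squared terms: (-16)²·∫sin(4x)² dx = 256·π/2 = 128*π;  (3)²·∫cos(3x)² dx = 9·π/2 = 9*π/2.
  (u')² cross terms: 2·(-16)·(3)·∫sin(4x)·cos(3x) dx = -96·(8/7) = -768/7.
  So ∫_0^π (u')² dx = 128*π + 9*π/2 − 768/7 = -768/7 + 265*π/2.
||u||_{H^1}^2 = (-48/7 + 17*π/2) + (-768/7 + 265*π/2) = -816/7 + 141*π.


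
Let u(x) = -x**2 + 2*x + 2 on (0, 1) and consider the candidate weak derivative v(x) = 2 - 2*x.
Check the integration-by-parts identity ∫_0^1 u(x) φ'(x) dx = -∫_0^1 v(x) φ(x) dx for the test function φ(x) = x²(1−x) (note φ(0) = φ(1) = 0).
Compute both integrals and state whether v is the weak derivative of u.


LHS = -1/15, RHS = -1/15. Yes, v = u' weakly.

u(x) = -x**2 + 2*x + 2, classical derivative u'(x) = 2 - 2*x.
φ(x) = x²(1−x), so φ'(x) = x*(2 - 3*x).
Note φ(0) = φ(1) = 0, so the boundary term u·φ vanishes.
LHS = ∫_0^1 u(x) φ'(x) dx = ∫_0^1 (3*x^4 - 8*x^3 - 2*x^2 + 4*x) dx. Term by term:
  ∫_0^1 3*x^4 dx = 3/5;  ∫_0^1 -8*x^3 dx = -2;  ∫_0^1 -2*x^2 dx = -2/3;
  ∫_0^1 4*x dx = 2.
Sum: 3/5 − 2 − 2/3 + 2 = -1/15.
So LHS = -1/15.
∫_0^1 v(x) φ(x) dx = ∫_0^1 (2*x^4 - 4*x^3 + 2*x^2) dx. Term by term:
  ∫_0^1 2*x^4 dx = 2/5;  ∫_0^1 -4*x^3 dx = -1;  ∫_0^1 2*x^2 dx = 2/3.
Sum: 2/5 − 1 + 2/3 = 1/15.
So RHS = -∫_0^1 v(x) φ(x) dx = -1/15.
LHS = RHS, so the identity holds for this test φ.
Moreover u is smooth here and v(x) = u'(x) = 2 - 2*x pointwise, so the identity holds for every test function. Hence v is the weak derivative of u.


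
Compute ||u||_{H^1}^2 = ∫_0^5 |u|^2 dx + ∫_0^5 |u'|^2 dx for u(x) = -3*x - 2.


||u||_{H^1}^2 = 590

The H^1 norm (squared) on an interval (0, L) is
  ||u||_{H^1}^2 = ∫_0^L u(x)^2 dx + ∫_0^L u'(x)^2 dx.
Compute u'(x) = -3.
Then u(x)^2 = 9*x**2 + 12*x + 4 and u'(x)^2 = 9.
Integrate each monomial from 0 to 5 using ∫_0^5 c·x^n dx = c·5^(n+1)/(n+1):
  ∫_0^5 u(x)^2 dx = ∫_0^5 (9*x^2 + 12*x + 4) dx. Term by term:
    ∫_0^5 9*x^2 dx = 375;  ∫_0^5 12*x dx = 150;  ∫_0^5 4 dx = 20.
  Sum: 375 + 150 + 20 = 545.
  ∫_0^5 u'(x)^2 dx = ∫_0^5 (9) dx. Term by term:
    ∫_0^5 9 dx = 45.
Adding: ||u||_{H^1}^2 = 545 + 45 = 590.


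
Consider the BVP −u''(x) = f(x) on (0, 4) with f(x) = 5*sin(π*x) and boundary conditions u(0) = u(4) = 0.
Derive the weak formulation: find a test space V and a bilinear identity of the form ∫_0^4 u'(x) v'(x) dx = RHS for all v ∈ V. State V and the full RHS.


V = H^1_0(0, 4) (so v(0) = v(4) = 0); weak form: ∫_0^4 u'v' dx = ∫_0^4 (5*sin(π*x)) v dx for all v ∈ V.

Multiply both sides by a test function v and integrate from 0 to 4:
  ∫_0^4 −u''(x) v(x) dx = ∫_0^4 f(x) v(x) dx.
Integrate the LHS by parts once:
  ∫_0^4 −u'' v dx = −[u'(x) v(x)]_0^4 + ∫_0^4 u'(x) v'(x) dx.
Thus ∫_0^4 u'(x) v'(x) dx = ∫_0^4 f(x) v(x) dx + [u'(x) v(x)]_0^4.
Choose V so that boundary terms are either known or forced to vanish.
u is Dirichlet: u(0) = u(4) = 0. Let V = H^1_0(0, 4); then v(0) = v(4) = 0, and [u' v]_0^4 = 0.
Weak formulation: find u (satisfying any essential BC) such that ∫_0^4 u'(x) v'(x) dx = ∫_0^4 f v dx for all v ∈ V.
Substituting f(x) = 5*sin(π*x), the right-hand side is ∫_0^4 (5*sin(π*x)) v dx.


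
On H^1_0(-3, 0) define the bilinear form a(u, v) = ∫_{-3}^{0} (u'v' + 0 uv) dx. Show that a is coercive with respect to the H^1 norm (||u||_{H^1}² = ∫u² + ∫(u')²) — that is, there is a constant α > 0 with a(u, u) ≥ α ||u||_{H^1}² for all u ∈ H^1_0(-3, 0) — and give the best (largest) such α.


α = π^2/(9 + π^2)

Coercivity of a(·,·) on H^1_0(-3, 0) means a(u, u) ≥ α ||u||_{H^1}² for every u ∈ H^1_0.
The interval has length L = 3, and Poincaré/coercivity depend only on L. Here a(u, u) = ∫(u')² + (0)·∫u².
Here c = 0, so a(u,u) = ∫(u')² alone. The condition a(u,u) ≥ α||u||_{H^1}² reads (1−α)∫(u')² ≥ (α−c)∫u². Any admissible α is ≤ 1 (rapidly oscillating u have ∫u²/∫(u')² → 0), and α = 1 would force 0 ≥ (1−c)∫u², impossible since c < 1; so 1−α > 0. By the sharp Poincaré inequality on H^1_0 of an interval of length L, ∫(u')² ≥ (π/L)²∫u² with equality for the first sine mode sin(π(x−x₀)/L) (x₀ the left endpoint), so the inequality holds for all u iff (1−α)(π/L)² ≥ α − c, i.e. α ≤ ((π/L)² + c)/((π/L)² + 1) = (1 + c(L/π)²)/(1 + (L/π)²). (Direct route, valid since c ≤ 0: Poincaré gives c∫u² ≥ c(L/π)²∫(u')², so a(u,u) ≥ (1 + c(L/π)²)∫(u')², while ||u||_{H^1}² ≤ (1 + (L/π)²)∫(u')²; dividing yields the same α.) With (π/L)² = π^2/9 and c = 0, the largest admissible constant is α = ((π/L)² + c)/((π/L)² + 1).
Simplifying, α = π^2/(9 + π^2).


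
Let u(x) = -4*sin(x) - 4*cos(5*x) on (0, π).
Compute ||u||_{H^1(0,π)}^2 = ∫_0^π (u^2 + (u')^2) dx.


||u||_{H^1(0,π)}^2 = 224*π

u'(x) = 20*sin(5*x) - 4*cos(x).
Expand u² and (u')² and integrate term by term on (0, π), using: for integers n ≥ 1, ∫_0^π sin²(nx) dx = ∫_0^π cos²(nx) dx = π/2; for n ≠ n', ∫_0^π sin(nx)sin(n'x) dx = ∫_0^π cos(nx)cos(n'x) dx = 0; and by product-to-sum, ∫_0^π sin(nx)cos(n'x) dx = ½∫_0^π [sin((n+n')x) + sin((n−n')x)] dx, which is 0 when n+n' is even and 2n/(n²−n'²) when n+n' is odd (it need not vanish on (0, π)).
  u² squared terms: (-4)²·∫cos(5x)² dx = 16·π/2 = 8*π;  (-4)²·∫sin(x)² dx = 16·π/2 = 8*π.
  u² cross terms: 2·(-4)·(-4)·∫cos(5x)·sin(x) dx = 32·(0) = 0.
  So ∫_0^π u² dx = 8*π + 8*π + 0 = 16*π.
  (u')² squared terms: (-4)²·∫cos(x)² dx = 16·π/2 = 8*π;  (20)²·∫sin(5x)² dx = 400·π/2 = 200*π.
  (u')² cross terms: 2·(-4)·(20)·∫cos(x)·sin(5x) dx = -160·(0) = 0.
  So ∫_0^π (u')² dx = 8*π + 200*π + 0 = 208*π.
||u||_{H^1}^2 = (16*π) + (208*π) = 224*π.


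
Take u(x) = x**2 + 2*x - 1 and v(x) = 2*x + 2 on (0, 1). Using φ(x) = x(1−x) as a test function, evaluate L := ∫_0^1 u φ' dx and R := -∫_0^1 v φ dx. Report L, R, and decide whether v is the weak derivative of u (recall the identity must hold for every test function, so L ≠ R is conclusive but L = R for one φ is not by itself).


LHS = -1/2, RHS = -1/2. Yes, v = u' weakly.

u(x) = x**2 + 2*x - 1, classical derivative u'(x) = 2*x + 2.
φ(x) = x(1−x), so φ'(x) = 1 - 2*x.
Note φ(0) = φ(1) = 0, so the boundary term u·φ vanishes.
LHS = ∫_0^1 u(x) φ'(x) dx = ∫_0^1 (-2*x^3 - 3*x^2 + 4*x - 1) dx. Term by term:
  ∫_0^1 -2*x^3 dx = -1/2;  ∫_0^1 -3*x^2 dx = -1;  ∫_0^1 4*x dx = 2;
  ∫_0^1 -1 dx = -1.
Sum: -1/2 − 1 + 2 − 1 = -1/2.
So LHS = -1/2.
∫_0^1 v(x) φ(x) dx = ∫_0^1 (-2*x^3 + 2*x) dx. Term by term:
  ∫_0^1 -2*x^3 dx = -1/2;  ∫_0^1 2*x dx = 1.
Sum: -1/2 + 1 = 1/2.
So RHS = -∫_0^1 v(x) φ(x) dx = -1/2.
LHS = RHS, so the identity holds for this test φ.
Moreover u is smooth here and v(x) = u'(x) = 2*x + 2 pointwise, so the identity holds for every test function. Hence v is the weak derivative of u.


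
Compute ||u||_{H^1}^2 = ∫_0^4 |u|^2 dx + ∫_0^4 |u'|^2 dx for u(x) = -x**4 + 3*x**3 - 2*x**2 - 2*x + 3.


||u||_{H^1}^2 = 3490268/315

The H^1 norm (squared) on an interval (0, L) is
  ||u||_{H^1}^2 = ∫_0^L u(x)^2 dx + ∫_0^L u'(x)^2 dx.
Compute u'(x) = -4*x**3 + 9*x**2 - 4*x - 2.
Then u(x)^2 = x**8 - 6*x**7 + 13*x**6 - 8*x**5 - 14*x**4 + 26*x**3 - 8*x**2 - 12*x + 9 and u'(x)^2 = 16*x**6 - 72*x**5 + 113*x**4 - 56*x**3 - 20*x**2 + 16*x + 4.
Integrate each monomial from 0 to 4 using ∫_0^4 c·x^n dx = c·4^(n+1)/(n+1):
  ∫_0^4 u(x)^2 dx = ∫_0^4 (x^8 - 6*x^7 + 13*x^6 - 8*x^5 - 14*x^4 + 26*x^3 - 8*x^2 - 12*x + 9) dx. Term by term:
    ∫_0^4 x^8 dx = 262144/9;  ∫_0^4 -6*x^7 dx = -49152;  ∫_0^4 13*x^6 dx = 212992/7;
    ∫_0^4 -8*x^5 dx = -16384/3;  ∫_0^4 -14*x^4 dx = -14336/5;  ∫_0^4 26*x^3 dx = 1664;
    ∫_0^4 -8*x^2 dx = -512/3;  ∫_0^4 -12*x dx = -96;  ∫_0^4 9 dx = 36.
  Sum: 262144/9 − 49152 + 212992/7 − 16384/3 − 14336/5 + 1664 − 512/3 − 96 + 36 = 1104812/315.
  ∫_0^4 u'(x)^2 dx = ∫_0^4 (16*x^6 - 72*x^5 + 113*x^4 - 56*x^3 - 20*x^2 + 16*x + 4) dx. Term by term:
    ∫_0^4 16*x^6 dx = 262144/7;  ∫_0^4 -72*x^5 dx = -49152;  ∫_0^4 113*x^4 dx = 115712/5;
    ∫_0^4 -56*x^3 dx = -3584;  ∫_0^4 -20*x^2 dx = -1280/3;  ∫_0^4 16*x dx = 128;
    ∫_0^4 4 dx = 16.
  Sum: 262144/7 − 49152 + 115712/5 − 3584 − 1280/3 + 128 + 16 = 795152/105.
Adding: ||u||_{H^1}^2 = 1104812/315 + 795152/105 = 3490268/315.


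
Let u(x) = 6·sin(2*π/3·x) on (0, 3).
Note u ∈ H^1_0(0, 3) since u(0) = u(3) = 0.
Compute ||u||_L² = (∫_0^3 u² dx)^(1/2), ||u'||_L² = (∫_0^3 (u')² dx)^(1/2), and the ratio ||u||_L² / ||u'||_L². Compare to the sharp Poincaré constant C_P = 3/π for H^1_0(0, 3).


||u||_L² / ||u'||_L² = 3/(2*π) < C_P = 3/π.

u(x) = 6·sin(2*π/3·x), so u'(x) = 4*π*cos(2*π*x/3).
Writing u(x) = A·sin(kπx/L) with A = 6 and k = 2, use ∫_0^L sin²(kπx/L) dx = L/2 and ∫_0^L cos²(kπx/L) dx = L/2.
u² = 36·sin²(2*π/3·x) and (u')² = 16*π^2·cos²(2*π/3·x), and each of sin², cos² integrates to L/2 = 3/2 over (0, 3).
∫_0^3 u² dx = 54, so ||u||_L² = 3*sqrt(6).
∫_0^3 (u')² dx = 24*π^2, so ||u'||_L² = 2*sqrt(6)*π.
Ratio ||u||_L² / ||u'||_L² = 3/(2*π).
Sharp Poincaré constant on H^1_0(0, 3) is C_P = L/π = 3/π, achieved by sin(π/3·x).
This is the k = 2 harmonic; the ratio L/(kπ) is strictly less than C_P = L/π, consistent with the sharp inequality ||u||_L² ≤ C_P ||u'||_L².


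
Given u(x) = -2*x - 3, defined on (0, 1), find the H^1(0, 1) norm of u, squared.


||u||_{H^1}^2 = 61/3

The H^1 norm (squared) on an interval (0, L) is
  ||u||_{H^1}^2 = ∫_0^L u(x)^2 dx + ∫_0^L u'(x)^2 dx.
Compute u'(x) = -2.
Then u(x)^2 = 4*x**2 + 12*x + 9 and u'(x)^2 = 4.
Integrate each monomial from 0 to 1 using ∫_0^1 c·x^n dx = c·1^(n+1)/(n+1):
  ∫_0^1 u(x)^2 dx = ∫_0^1 (4*x^2 + 12*x + 9) dx. Term by term:
    ∫_0^1 4*x^2 dx = 4/3;  ∫_0^1 12*x dx = 6;  ∫_0^1 9 dx = 9.
  Sum: 4/3 + 6 + 9 = 49/3.
  ∫_0^1 u'(x)^2 dx = ∫_0^1 (4) dx. Term by term:
    ∫_0^1 4 dx = 4.
Adding: ||u||_{H^1}^2 = 49/3 + 4 = 61/3.


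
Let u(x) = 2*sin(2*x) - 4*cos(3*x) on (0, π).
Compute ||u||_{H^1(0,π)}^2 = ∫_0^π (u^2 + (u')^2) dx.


||u||_{H^1(0,π)}^2 = 128 + 90*π

u'(x) = 12*sin(3*x) + 4*cos(2*x).
Expand u² and (u')² and integrate term by term on (0, π), using: for integers n ≥ 1, ∫_0^π sin²(nx) dx = ∫_0^π cos²(nx) dx = π/2; for n ≠ n', ∫_0^π sin(nx)sin(n'x) dx = ∫_0^π cos(nx)cos(n'x) dx = 0; and by product-to-sum, ∫_0^π sin(nx)cos(n'x) dx = ½∫_0^π [sin((n+n')x) + sin((n−n')x)] dx, which is 0 when n+n' is even and 2n/(n²−n'²) when n+n' is odd (it need not vanish on (0, π)).
  u² squared terms: (-4)²·∫cos(3x)² dx = 16·π/2 = 8*π;  (2)²·∫sin(2x)² dx = 4·π/2 = 2*π.
  u² cross terms: 2·(-4)·(2)·∫cos(3x)·sin(2x) dx = -16·(-4/5) = 64/5.
  So ∫_0^π u² dx = 8*π + 2*π + 64/5 = 64/5 + 10*π.
  (u')² squared terms: (4)²·∫cos(2x)² dx = 16·π/2 = 8*π;  (12)²·∫sin(3x)² dx = 144·π/2 = 72*π.
  (u')² cross terms: 2·(4)·(12)·∫cos(2x)·sin(3x) dx = 96·(6/5) = 576/5.
  So ∫_0^π (u')² dx = 8*π + 72*π + 576/5 = 576/5 + 80*π.
||u||_{H^1}^2 = (64/5 + 10*π) + (576/5 + 80*π) = 128 + 90*π.


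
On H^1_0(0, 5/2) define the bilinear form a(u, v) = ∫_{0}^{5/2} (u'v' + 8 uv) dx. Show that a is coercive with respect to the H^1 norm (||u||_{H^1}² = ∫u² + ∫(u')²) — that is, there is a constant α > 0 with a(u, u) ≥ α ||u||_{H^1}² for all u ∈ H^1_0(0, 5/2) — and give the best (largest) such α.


α = 1

Coercivity of a(·,·) on H^1_0(0, 5/2) means a(u, u) ≥ α ||u||_{H^1}² for every u ∈ H^1_0.
The interval has length L = 5/2, and Poincaré/coercivity depend only on L. Here a(u, u) = ∫(u')² + (8)·∫u².
Here c = 8 ≥ 1, so a(u,u) = ∫(u')² + c∫u² ≥ ∫(u')² + ∫u² = ||u||_{H^1}², i.e. α = 1 works. No larger α is possible: a(u,u) ≥ α||u||_{H^1}² means (1−α)∫(u')² ≥ (α−c)∫u², and for the modes u_n = sin(nπ(x−x₀)/L) (x₀ the left endpoint) one has ∫u_n²/∫(u_n')² = (L/(nπ))² → 0, so a(u_n,u_n)/||u_n||_{H^1}² → 1. Hence the optimal constant is α = 1.
Therefore α = 1.


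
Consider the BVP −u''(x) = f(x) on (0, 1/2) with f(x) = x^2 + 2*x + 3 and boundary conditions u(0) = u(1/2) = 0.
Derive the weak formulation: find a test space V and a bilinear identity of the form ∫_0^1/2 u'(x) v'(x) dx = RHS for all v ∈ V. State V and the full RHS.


V = H^1_0(0, 1/2) (so v(0) = v(1/2) = 0); weak form: ∫_0^1/2 u'v' dx = ∫_0^1/2 (x^2 + 2*x + 3) v dx for all v ∈ V.

Multiply both sides by a test function v and integrate from 0 to 1/2:
  ∫_0^1/2 −u''(x) v(x) dx = ∫_0^1/2 f(x) v(x) dx.
Integrate the LHS by parts once:
  ∫_0^1/2 −u'' v dx = −[u'(x) v(x)]_0^1/2 + ∫_0^1/2 u'(x) v'(x) dx.
Thus ∫_0^1/2 u'(x) v'(x) dx = ∫_0^1/2 f(x) v(x) dx + [u'(x) v(x)]_0^1/2.
Choose V so that boundary terms are either known or forced to vanish.
u is Dirichlet: u(0) = u(1/2) = 0. Let V = H^1_0(0, 1/2); then v(0) = v(1/2) = 0, and [u' v]_0^1/2 = 0.
Weak formulation: find u (satisfying any essential BC) such that ∫_0^1/2 u'(x) v'(x) dx = ∫_0^1/2 f v dx for all v ∈ V.
Substituting f(x) = x^2 + 2*x + 3, the right-hand side is ∫_0^1/2 (x^2 + 2*x + 3) v dx.


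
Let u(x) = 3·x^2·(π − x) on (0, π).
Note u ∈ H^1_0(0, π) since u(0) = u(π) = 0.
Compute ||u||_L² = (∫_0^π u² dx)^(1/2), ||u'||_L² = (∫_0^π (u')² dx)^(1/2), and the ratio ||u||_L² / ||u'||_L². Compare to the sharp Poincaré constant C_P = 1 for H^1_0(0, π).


||u||_L² / ||u'||_L² = sqrt(14)*π/14 < C_P = 1.

u(x) = 3·x^2·(π − x), so u'(x) = 3*x*(-3*x + 2*π).
u(x) = 3·x^2·(π − x) vanishes at x = 0 and x = π, so u ∈ H^1_0(0, π). Differentiate via the product rule and integrate the resulting polynomials term by term.
  ∫_0^π u² dx = ∫_0^π (9*x^6 - 18*π*x^5 + 9*π^2*x^4) dx. Term by term:
    ∫_0^π 9*x^6 dx = 9*π^7/7;  ∫_0^π -18*π*x^5 dx = -3*π^7;  ∫_0^π 9*π^2*x^4 dx = 9*π^7/5.
  Sum: 9*π^7/7 − 3*π^7 + 9*π^7/5 = 3*π^7/35.
  ∫_0^π (u')² dx = ∫_0^π (81*x^4 - 108*π*x^3 + 36*π^2*x^2) dx. Term by term:
    ∫_0^π 81*x^4 dx = 81*π^5/5;  ∫_0^π -108*π*x^3 dx = -27*π^5;  ∫_0^π 36*π^2*x^2 dx = 12*π^5.
  Sum: 81*π^5/5 − 27*π^5 + 12*π^5 = 6*π^5/5.
∫_0^π u² dx = 3*π^7/35, so ||u||_L² = sqrt(105)*π^(7/2)/35.
∫_0^π (u')² dx = 6*π^5/5, so ||u'||_L² = sqrt(30)*π^(5/2)/5.
Ratio ||u||_L² / ||u'||_L² = sqrt(14)*π/14.
Sharp Poincaré constant on H^1_0(0, π) is C_P = L/π = 1, achieved by sin(x).
A polynomial bump cannot attain the sharp Poincaré constant (only the first sine eigenfunction does), so the ratio is strictly less than C_P, consistent with ||u||_L² ≤ C_P ||u'||_L².


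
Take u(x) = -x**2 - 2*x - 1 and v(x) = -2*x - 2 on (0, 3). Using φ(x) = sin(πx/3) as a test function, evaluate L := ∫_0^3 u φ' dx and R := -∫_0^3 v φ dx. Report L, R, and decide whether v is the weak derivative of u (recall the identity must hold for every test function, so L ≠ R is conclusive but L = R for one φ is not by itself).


LHS = 30/π, RHS = 30/π. Yes, v = u' weakly.

u(x) = -x**2 - 2*x - 1, classical derivative u'(x) = -2*x - 2.
φ(x) = sin(πx/3), so φ'(x) = π*cos(π*x/3)/3.
Note φ(0) = φ(3) = 0, so the boundary term u·φ vanishes.
LHS = ∫_0^3 u(x) φ'(x) dx = ∫_0^3 (-π*x^2*cos(π*x/3)/3 - 2*π*x*cos(π*x/3)/3 - π*cos(π*x/3)/3) dx. Term by term:
  ∫_0^3 -π*cos(π*x/3)/3 dx = 0;  ∫_0^3 -2*π*x*cos(π*x/3)/3 dx = 12/π;  ∫_0^3 -π*x^2*cos(π*x/3)/3 dx = 18/π.
Sum: 0 + 12/π + 18/π = 30/π.
So LHS = 30/π.
∫_0^3 v(x) φ(x) dx = ∫_0^3 (-2*x*sin(π*x/3) - 2*sin(π*x/3)) dx. Term by term:
  ∫_0^3 -2*sin(π*x/3) dx = -12/π;  ∫_0^3 -2*x*sin(π*x/3) dx = -18/π.
Sum: -12/π − 18/π = -30/π.
So RHS = -∫_0^3 v(x) φ(x) dx = 30/π.
LHS = RHS, so the identity holds for this test φ.
Moreover u is smooth here and v(x) = u'(x) = -2*x - 2 pointwise, so the identity holds for every test function. Hence v is the weak derivative of u.


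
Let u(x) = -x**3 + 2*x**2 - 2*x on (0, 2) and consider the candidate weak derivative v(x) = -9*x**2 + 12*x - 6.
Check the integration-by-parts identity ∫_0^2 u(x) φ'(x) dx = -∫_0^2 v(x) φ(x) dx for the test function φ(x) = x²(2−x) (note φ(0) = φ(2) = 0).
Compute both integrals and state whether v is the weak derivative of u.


LHS = 8/3, RHS = 8. No, v is not the weak derivative of u.

u(x) = -x**3 + 2*x**2 - 2*x, classical derivative u'(x) = -3*x**2 + 4*x - 2.
φ(x) = x²(2−x), so φ'(x) = x*(4 - 3*x).
Note φ(0) = φ(2) = 0, so the boundary term u·φ vanishes.
LHS = ∫_0^2 u(x) φ'(x) dx = ∫_0^2 (3*x^5 - 10*x^4 + 14*x^3 - 8*x^2) dx. Term by term:
  ∫_0^2 3*x^5 dx = 32;  ∫_0^2 -10*x^4 dx = -64;  ∫_0^2 14*x^3 dx = 56;
  ∫_0^2 -8*x^2 dx = -64/3.
Sum: 32 − 64 + 56 − 64/3 = 8/3.
So LHS = 8/3.
∫_0^2 v(x) φ(x) dx = ∫_0^2 (9*x^5 - 30*x^4 + 30*x^3 - 12*x^2) dx. Term by term:
  ∫_0^2 9*x^5 dx = 96;  ∫_0^2 -30*x^4 dx = -192;  ∫_0^2 30*x^3 dx = 120;
  ∫_0^2 -12*x^2 dx = -32.
Sum: 96 − 192 + 120 − 32 = -8.
So RHS = -∫_0^2 v(x) φ(x) dx = 8.
LHS − RHS = -16/3 ≠ 0, so the identity fails.
(For a valid weak derivative the identity must hold for EVERY test function, in particular this one. The failure shows v is NOT the weak derivative of u.)
Correct weak derivative would be u'(x) = -3*x**2 + 4*x - 2.


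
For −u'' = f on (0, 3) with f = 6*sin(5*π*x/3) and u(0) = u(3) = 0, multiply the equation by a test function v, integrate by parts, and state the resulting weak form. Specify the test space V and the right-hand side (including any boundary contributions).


V = H^1_0(0, 3) (so v(0) = v(3) = 0); weak form: ∫_0^3 u'v' dx = ∫_0^3 (6*sin(5*π*x/3)) v dx for all v ∈ V.

Multiply both sides by a test function v and integrate from 0 to 3:
  ∫_0^3 −u''(x) v(x) dx = ∫_0^3 f(x) v(x) dx.
Integrate the LHS by parts once:
  ∫_0^3 −u'' v dx = −[u'(x) v(x)]_0^3 + ∫_0^3 u'(x) v'(x) dx.
Thus ∫_0^3 u'(x) v'(x) dx = ∫_0^3 f(x) v(x) dx + [u'(x) v(x)]_0^3.
Choose V so that boundary terms are either known or forced to vanish.
u is Dirichlet: u(0) = u(3) = 0. Let V = H^1_0(0, 3); then v(0) = v(3) = 0, and [u' v]_0^3 = 0.
Weak formulation: find u (satisfying any essential BC) such that ∫_0^3 u'(x) v'(x) dx = ∫_0^3 f v dx for all v ∈ V.
Substituting f(x) = 6*sin(5*π*x/3), the right-hand side is ∫_0^3 (6*sin(5*π*x/3)) v dx.


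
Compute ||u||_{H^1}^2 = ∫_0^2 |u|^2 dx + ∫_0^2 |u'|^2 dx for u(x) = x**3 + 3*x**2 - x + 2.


||u||_{H^1}^2 = 43402/105

The H^1 norm (squared) on an interval (0, L) is
  ||u||_{H^1}^2 = ∫_0^L u(x)^2 dx + ∫_0^L u'(x)^2 dx.
Compute u'(x) = 3*x**2 + 6*x - 1.
Then u(x)^2 = x**6 + 6*x**5 + 7*x**4 - 2*x**3 + 13*x**2 - 4*x + 4 and u'(x)^2 = 9*x**4 + 36*x**3 + 30*x**2 - 12*x + 1.
Integrate each monomial from 0 to 2 using ∫_0^2 c·x^n dx = c·2^(n+1)/(n+1):
  ∫_0^2 u(x)^2 dx = ∫_0^2 (x^6 + 6*x^5 + 7*x^4 - 2*x^3 + 13*x^2 - 4*x + 4) dx. Term by term:
    ∫_0^2 x^6 dx = 128/7;  ∫_0^2 6*x^5 dx = 64;  ∫_0^2 7*x^4 dx = 224/5;
    ∫_0^2 -2*x^3 dx = -8;  ∫_0^2 13*x^2 dx = 104/3;  ∫_0^2 -4*x dx = -8;
    ∫_0^2 4 dx = 8.
  Sum: 128/7 + 64 + 224/5 − 8 + 104/3 − 8 + 8 = 16144/105.
  ∫_0^2 u'(x)^2 dx = ∫_0^2 (9*x^4 + 36*x^3 + 30*x^2 - 12*x + 1) dx. Term by term:
    ∫_0^2 9*x^4 dx = 288/5;  ∫_0^2 36*x^3 dx = 144;  ∫_0^2 30*x^2 dx = 80;
    ∫_0^2 -12*x dx = -24;  ∫_0^2 1 dx = 2.
  Sum: 288/5 + 144 + 80 − 24 + 2 = 1298/5.
Adding: ||u||_{H^1}^2 = 16144/105 + 1298/5 = 43402/105.
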